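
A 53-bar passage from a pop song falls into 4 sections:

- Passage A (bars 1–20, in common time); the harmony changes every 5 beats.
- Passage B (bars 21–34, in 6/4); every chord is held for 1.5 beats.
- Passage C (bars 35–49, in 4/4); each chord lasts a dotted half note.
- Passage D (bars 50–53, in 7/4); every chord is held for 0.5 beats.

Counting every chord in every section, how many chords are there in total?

A: 20·4 = 80 beats, 80/5 = 16 chords.
B: 14·6 = 84 beats, 84/1.5 = 56 chords.
C: 15·4 = 60 beats, 60/3 = 20 chords.
D: 4·7 = 28 beats, 28/0.5 = 56 chords.
Total: 16 + 56 + 20 + 56 = 148.

148 chords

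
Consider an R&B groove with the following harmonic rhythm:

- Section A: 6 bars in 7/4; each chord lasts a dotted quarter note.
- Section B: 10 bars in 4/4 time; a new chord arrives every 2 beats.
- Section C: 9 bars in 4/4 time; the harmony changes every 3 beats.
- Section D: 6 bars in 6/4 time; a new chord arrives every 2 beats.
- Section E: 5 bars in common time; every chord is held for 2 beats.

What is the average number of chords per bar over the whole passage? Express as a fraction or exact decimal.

A: 6 bars of 7 beats is 42 beats; at 1.5 beats each that's 28 chords.
B: 10 bars of 4 beats is 40 beats; at 2 beats each that's 20 chords.
C: 9 bars of 4 beats is 36 beats; at 3 beats each that's 12 chords.
D: 6 bars of 6 beats is 36 beats; at 2 beats each that's 18 chords.
E: 5 bars of 4 beats is 20 beats; at 2 beats each that's 10 chords.
Overall: 88 chords over 36 bars → 88/36 = 22/9 chords per bar.

22/9 chords per bar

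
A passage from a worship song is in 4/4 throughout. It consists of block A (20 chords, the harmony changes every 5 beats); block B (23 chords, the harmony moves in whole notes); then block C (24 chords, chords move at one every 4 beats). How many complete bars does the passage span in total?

A: 20 × 5 = 100 beats = 25 bars.
B: 23 × 4 = 92 beats = 23 bars.
C: 24 × 4 = 96 beats = 24 bars.
Total: 25 + 23 + 24 = 72 bars.

72 bars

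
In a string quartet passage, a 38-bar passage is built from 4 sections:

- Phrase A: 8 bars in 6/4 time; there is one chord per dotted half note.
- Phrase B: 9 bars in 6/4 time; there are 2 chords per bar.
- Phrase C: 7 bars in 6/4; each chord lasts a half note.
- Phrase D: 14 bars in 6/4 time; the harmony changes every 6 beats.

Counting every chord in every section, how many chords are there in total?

69 chords

A has 48 beats and chords last 3 each, so 16 chords.
B has 54 beats and chords last 3 each, so 18 chords.
C has 42 beats and chords last 2 each, so 21 chords.
D has 84 beats and chords last 6 each, so 14 chords.
Total: 16 + 18 + 21 + 14 = 69.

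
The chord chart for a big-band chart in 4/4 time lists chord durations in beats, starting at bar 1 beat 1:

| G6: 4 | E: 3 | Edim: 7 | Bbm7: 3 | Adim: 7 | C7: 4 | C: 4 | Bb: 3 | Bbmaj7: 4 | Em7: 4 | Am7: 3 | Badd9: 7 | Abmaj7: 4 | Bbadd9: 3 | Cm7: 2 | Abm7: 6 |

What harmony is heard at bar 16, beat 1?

Beat 1 of bar 16 is beat (16−1)×4 + 1 = 61 overall.
Running totals: G6 ends at 4, E ends at 7, Edim ends at 14, Bbm7 ends at 17, Adim ends at 24, C7 ends at 28, C ends at 32, Bb ends at 35, Bbmaj7 ends at 39, Em7 ends at 43, Am7 ends at 46, Badd9 ends at 53, Abmaj7 ends at 57, Bbadd9 ends at 60, Cm7 ends at 62.
Beat 61 falls within Cm7.

Cm7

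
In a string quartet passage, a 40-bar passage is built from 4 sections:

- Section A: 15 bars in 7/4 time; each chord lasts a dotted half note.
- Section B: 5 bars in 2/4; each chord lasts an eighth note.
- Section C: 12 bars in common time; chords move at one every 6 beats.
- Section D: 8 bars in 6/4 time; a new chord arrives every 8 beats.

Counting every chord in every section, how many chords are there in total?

69 chords

A: 15 bars × 7 beats = 105 beats; 3 beats/chord → 35 chords.
B: 5 bars × 2 beats = 10 beats; 0.5 beats/chord → 20 chords.
C: 12 bars × 4 beats = 48 beats; 6 beats/chord → 8 chords.
D: 8 bars × 6 beats = 48 beats; 8 beats/chord → 6 chords.
Total: 35 + 20 + 8 + 6 = 69.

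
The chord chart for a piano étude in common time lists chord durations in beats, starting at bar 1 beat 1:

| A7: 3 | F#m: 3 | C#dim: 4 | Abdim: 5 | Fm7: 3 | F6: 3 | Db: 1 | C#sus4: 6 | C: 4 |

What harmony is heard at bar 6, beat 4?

Beat 4 of bar 6 is beat (6−1)×4 + 4 = 24 overall.
Running totals: A7 ends at 3, F#m ends at 6, C#dim ends at 10, Abdim ends at 15, Fm7 ends at 18, F6 ends at 21, Db ends at 22, C#sus4 ends at 28.
Beat 24 falls within C#sus4.

C#sus4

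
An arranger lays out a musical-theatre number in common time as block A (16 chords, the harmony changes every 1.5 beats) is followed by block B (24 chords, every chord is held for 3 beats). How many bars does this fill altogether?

A: 16 × 1.5 = 24 beats = 6 bars.
B: 24 × 3 = 72 beats = 18 bars.
Total: 6 + 18 = 24 bars.

24 bars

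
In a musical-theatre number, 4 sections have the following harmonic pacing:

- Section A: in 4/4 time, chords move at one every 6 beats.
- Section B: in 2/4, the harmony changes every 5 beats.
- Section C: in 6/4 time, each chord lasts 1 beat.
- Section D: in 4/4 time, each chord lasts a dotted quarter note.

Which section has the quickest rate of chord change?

Section C

A: 4 beats/bar ÷ 6 beats/chord = 2/3 chords/bar.
B: 2 beats/bar ÷ 5 beats/chord = 0.4 chords/bar.
C: 6 beats/bar ÷ 1 beat/chord = 6 chords/bar.
D: 4 beats/bar ÷ 1.5 beats/chord = 8/3 chords/bar.
Fastest is C at 6 chords/bar.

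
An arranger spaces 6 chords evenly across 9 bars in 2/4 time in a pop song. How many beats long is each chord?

3 beats

9 bars × 2 beats/bar = 18 beats total.
18 beats ÷ 6 chords = 3 beats per chord.
(That is a dotted half note.)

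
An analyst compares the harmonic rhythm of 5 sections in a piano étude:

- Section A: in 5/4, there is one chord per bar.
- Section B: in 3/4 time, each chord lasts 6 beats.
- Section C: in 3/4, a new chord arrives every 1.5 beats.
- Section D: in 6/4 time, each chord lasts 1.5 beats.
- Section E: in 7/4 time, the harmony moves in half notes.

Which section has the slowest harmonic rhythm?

A: 5/5 = 1 chord/bar.
B: 3/6 = 0.5 chords/bar.
C: 3/1.5 = 2 chords/bar.
D: 6/1.5 = 4 chords/bar.
E: 7/2 = 3.5 chords/bar.
Slowest is B at 0.5 chords/bar.

Section B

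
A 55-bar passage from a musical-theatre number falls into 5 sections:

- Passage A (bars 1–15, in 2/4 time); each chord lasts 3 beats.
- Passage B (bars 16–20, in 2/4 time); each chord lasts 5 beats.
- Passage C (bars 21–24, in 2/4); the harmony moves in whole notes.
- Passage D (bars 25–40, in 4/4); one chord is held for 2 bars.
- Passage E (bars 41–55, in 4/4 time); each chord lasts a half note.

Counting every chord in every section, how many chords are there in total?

A: 15 bars × 2 beats = 30 beats; 3 beats/chord → 10 chords.
B: 5 bars × 2 beats = 10 beats; 5 beats/chord → 2 chords.
C: 4 bars × 2 beats = 8 beats; 4 beats/chord → 2 chords.
D: 16 bars × 4 beats = 64 beats; 8 beats/chord → 8 chords.
E: 15 bars × 4 beats = 60 beats; 2 beats/chord → 30 chords.
Total: 10 + 2 + 2 + 8 + 30 = 52.

52 chords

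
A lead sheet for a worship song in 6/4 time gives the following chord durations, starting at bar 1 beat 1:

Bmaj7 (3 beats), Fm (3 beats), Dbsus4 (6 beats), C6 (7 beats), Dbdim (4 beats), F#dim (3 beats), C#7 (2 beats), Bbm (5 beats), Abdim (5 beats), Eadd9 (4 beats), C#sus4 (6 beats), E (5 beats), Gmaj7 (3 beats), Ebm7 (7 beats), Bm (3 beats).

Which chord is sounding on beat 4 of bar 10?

Ebm7

Beat 4 of bar 10 is beat (10−1)×6 + 4 = 58 overall.
Running totals: Bmaj7 ends at 3, Fm ends at 6, Dbsus4 ends at 12, C6 ends at 19, Dbdim ends at 23, F#dim ends at 26, C#7 ends at 28, Bbm ends at 33, Abdim ends at 38, Eadd9 ends at 42, C#sus4 ends at 48, E ends at 53, Gmaj7 ends at 56, Ebm7 ends at 63.
Beat 58 falls within Ebm7.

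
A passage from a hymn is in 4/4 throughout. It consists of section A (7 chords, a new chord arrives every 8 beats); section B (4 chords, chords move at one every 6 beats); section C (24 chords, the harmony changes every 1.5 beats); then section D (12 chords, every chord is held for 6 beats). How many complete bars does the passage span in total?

47 bars

A: 7 × 8 = 56 beats = 14 bars.
B: 4 × 6 = 24 beats = 6 bars.
C: 24 × 1.5 = 36 beats = 9 bars.
D: 12 × 6 = 72 beats = 18 bars.
Total: 14 + 6 + 9 + 18 = 47 bars.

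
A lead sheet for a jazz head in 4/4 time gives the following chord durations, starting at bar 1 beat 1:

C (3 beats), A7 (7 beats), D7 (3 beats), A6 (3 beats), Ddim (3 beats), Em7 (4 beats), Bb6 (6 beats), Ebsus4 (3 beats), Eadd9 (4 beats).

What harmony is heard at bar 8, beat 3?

Ebsus4

Beat 3 of bar 8 is beat (8−1)×4 + 3 = 31 overall.
Running totals: C ends at 3, A7 ends at 10, D7 ends at 13, A6 ends at 16, Ddim ends at 19, Em7 ends at 23, Bb6 ends at 29, Ebsus4 ends at 32.
Beat 31 falls within Ebsus4.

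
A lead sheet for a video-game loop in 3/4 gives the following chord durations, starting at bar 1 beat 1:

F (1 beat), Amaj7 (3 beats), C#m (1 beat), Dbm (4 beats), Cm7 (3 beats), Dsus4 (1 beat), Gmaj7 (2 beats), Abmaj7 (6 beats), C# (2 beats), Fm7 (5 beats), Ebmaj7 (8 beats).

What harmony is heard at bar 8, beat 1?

C#

Beat 1 of bar 8 is beat (8−1)×3 + 1 = 22 overall.
Running totals: F ends at 1, Amaj7 ends at 4, C#m ends at 5, Dbm ends at 9, Cm7 ends at 12, Dsus4 ends at 13, Gmaj7 ends at 15, Abmaj7 ends at 21, C# ends at 23.
Beat 22 falls within C#.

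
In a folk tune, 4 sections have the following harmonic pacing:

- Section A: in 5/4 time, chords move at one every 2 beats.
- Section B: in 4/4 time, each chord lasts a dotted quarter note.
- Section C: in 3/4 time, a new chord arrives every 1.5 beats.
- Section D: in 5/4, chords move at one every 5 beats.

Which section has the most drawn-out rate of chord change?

Section D

A: each chord is 2 beats in 5/4, so 2.5 per bar.
B: each chord is 1.5 beats in 4/4, so 8/3 per bar.
C: each chord is 1.5 beats in 3/4, so 2 per bar.
D: each chord is 5 beats in 5/4, so 1 per bar.
Slowest is D at 1 chords/bar.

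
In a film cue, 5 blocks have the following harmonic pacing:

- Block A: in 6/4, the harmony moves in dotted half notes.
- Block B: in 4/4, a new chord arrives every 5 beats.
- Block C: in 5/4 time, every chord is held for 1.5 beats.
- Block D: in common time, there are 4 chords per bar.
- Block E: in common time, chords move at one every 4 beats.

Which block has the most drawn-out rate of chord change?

A: 6 beats/bar ÷ 3 beats/chord = 2 chords/bar.
B: 4 beats/bar ÷ 5 beats/chord = 0.8 chords/bar.
C: 5 beats/bar ÷ 1.5 beats/chord = 10/3 chords/bar.
D: 4 beats/bar ÷ 1 beat/chord = 4 chords/bar.
E: 4 beats/bar ÷ 4 beats/chord = 1 chord/bar.
Slowest is B at 0.8 chords/bar.

Block B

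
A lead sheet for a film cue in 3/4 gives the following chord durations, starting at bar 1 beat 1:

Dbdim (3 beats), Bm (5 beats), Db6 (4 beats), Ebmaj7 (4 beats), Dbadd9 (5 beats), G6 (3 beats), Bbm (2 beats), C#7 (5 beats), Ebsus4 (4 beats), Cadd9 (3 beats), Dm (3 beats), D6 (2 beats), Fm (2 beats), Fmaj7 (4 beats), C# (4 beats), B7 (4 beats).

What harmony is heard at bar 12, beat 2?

Beat 2 of bar 12 is beat (12−1)×3 + 2 = 35 overall.
Running totals: Dbdim ends at 3, Bm ends at 8, Db6 ends at 12, Ebmaj7 ends at 16, Dbadd9 ends at 21, G6 ends at 24, Bbm ends at 26, C#7 ends at 31, Ebsus4 ends at 35.
Beat 35 falls within Ebsus4.

Ebsus4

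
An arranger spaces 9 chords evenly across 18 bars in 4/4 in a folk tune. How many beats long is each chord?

8 beats

18 bars × 4 beats/bar = 72 beats total.
72 beats ÷ 9 chords = 8 beats per chord.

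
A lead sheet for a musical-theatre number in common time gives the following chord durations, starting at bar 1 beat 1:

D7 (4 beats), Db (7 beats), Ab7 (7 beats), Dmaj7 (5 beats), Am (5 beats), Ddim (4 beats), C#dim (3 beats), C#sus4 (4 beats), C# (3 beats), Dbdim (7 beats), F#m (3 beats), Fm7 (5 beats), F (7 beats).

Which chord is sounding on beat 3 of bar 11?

Dbdim

Beat 3 of bar 11 is beat (11−1)×4 + 3 = 43 overall.
Running totals: D7 ends at 4, Db ends at 11, Ab7 ends at 18, Dmaj7 ends at 23, Am ends at 28, Ddim ends at 32, C#dim ends at 35, C#sus4 ends at 39, C# ends at 42, Dbdim ends at 49.
Beat 43 falls within Dbdim.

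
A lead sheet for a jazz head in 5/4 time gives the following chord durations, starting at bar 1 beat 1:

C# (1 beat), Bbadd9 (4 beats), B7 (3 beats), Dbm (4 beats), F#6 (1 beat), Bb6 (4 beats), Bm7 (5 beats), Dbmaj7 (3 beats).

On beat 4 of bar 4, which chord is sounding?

Bm7

Beat 4 of bar 4 is beat (4−1)×5 + 4 = 19 overall.
Running totals: C# ends at 1, Bbadd9 ends at 5, B7 ends at 8, Dbm ends at 12, F#6 ends at 13, Bb6 ends at 17, Bm7 ends at 22.
Beat 19 falls within Bm7.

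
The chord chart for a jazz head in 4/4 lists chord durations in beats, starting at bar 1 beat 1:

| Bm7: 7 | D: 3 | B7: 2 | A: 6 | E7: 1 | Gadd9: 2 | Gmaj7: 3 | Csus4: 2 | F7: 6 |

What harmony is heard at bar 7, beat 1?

Csus4

Beat 1 of bar 7 is beat (7−1)×4 + 1 = 25 overall.
Running totals: Bm7 ends at 7, D ends at 10, B7 ends at 12, A ends at 18, E7 ends at 19, Gadd9 ends at 21, Gmaj7 ends at 24, Csus4 ends at 26.
Beat 25 falls within Csus4.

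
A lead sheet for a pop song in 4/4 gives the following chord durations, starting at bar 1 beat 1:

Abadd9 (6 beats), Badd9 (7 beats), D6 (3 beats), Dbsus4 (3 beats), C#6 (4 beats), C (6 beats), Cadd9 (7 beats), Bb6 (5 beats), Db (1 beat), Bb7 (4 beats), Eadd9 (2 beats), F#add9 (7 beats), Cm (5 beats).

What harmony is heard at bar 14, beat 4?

Cm

Beat 4 of bar 14 is beat (14−1)×4 + 4 = 56 overall.
Running totals: Abadd9 ends at 6, Badd9 ends at 13, D6 ends at 16, Dbsus4 ends at 19, C#6 ends at 23, C ends at 29, Cadd9 ends at 36, Bb6 ends at 41, Db ends at 42, Bb7 ends at 46, Eadd9 ends at 48, F#add9 ends at 55, Cm ends at 60.
Beat 56 falls within Cm.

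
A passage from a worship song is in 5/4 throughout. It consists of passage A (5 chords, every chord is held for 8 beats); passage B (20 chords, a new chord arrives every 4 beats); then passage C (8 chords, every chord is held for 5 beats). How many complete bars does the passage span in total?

32 bars

A: 5 × 8 = 40 beats = 8 bars.
B: 20 × 4 = 80 beats = 16 bars.
C: 8 × 5 = 40 beats = 8 bars.
Total: 8 + 16 + 8 = 32 bars.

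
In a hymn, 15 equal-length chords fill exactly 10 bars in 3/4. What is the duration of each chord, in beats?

10 bars × 3 beats/bar = 30 beats total.
30 beats ÷ 15 chords = 2 beats per chord.
(That is a half note.)

2 beats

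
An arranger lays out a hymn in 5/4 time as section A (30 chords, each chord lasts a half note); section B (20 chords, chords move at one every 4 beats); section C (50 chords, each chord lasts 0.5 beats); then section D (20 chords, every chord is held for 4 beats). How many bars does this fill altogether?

A: 30 × 2 = 60 beats = 12 bars.
B: 20 × 4 = 80 beats = 16 bars.
C: 50 × 0.5 = 25 beats = 5 bars.
D: 20 × 4 = 80 beats = 16 bars.
Total: 12 + 16 + 5 + 16 = 49 bars.

49 bars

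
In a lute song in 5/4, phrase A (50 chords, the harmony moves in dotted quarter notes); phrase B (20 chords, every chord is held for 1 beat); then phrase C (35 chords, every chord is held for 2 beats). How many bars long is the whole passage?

33 bars

A: 50 × 1.5 = 75 beats = 15 bars.
B: 20 × 1 = 20 beats = 4 bars.
C: 35 × 2 = 70 beats = 14 bars.
Total: 15 + 4 + 14 = 33 bars.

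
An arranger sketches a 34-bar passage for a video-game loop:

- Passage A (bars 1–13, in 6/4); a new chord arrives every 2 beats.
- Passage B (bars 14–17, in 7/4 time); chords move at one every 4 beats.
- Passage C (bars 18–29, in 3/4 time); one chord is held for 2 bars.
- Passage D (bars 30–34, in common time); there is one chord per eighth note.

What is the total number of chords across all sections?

A: 13 bars × 6 beats = 78 beats; 2 beats/chord → 39 chords.
B: 4 bars × 7 beats = 28 beats; 4 beats/chord → 7 chords.
C: 12 bars × 3 beats = 36 beats; 6 beats/chord → 6 chords.
D: 5 bars × 4 beats = 20 beats; 0.5 beats/chord → 40 chords.
Total: 39 + 7 + 6 + 40 = 92.

92 chords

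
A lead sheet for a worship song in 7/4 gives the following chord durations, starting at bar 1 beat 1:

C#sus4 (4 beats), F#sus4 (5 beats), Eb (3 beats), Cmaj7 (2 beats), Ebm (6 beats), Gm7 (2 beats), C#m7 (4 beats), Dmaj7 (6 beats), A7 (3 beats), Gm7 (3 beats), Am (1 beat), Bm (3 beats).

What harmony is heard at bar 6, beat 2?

Beat 2 of bar 6 is beat (6−1)×7 + 2 = 37 overall.
Running totals: C#sus4 ends at 4, F#sus4 ends at 9, Eb ends at 12, Cmaj7 ends at 14, Ebm ends at 20, Gm7 ends at 22, C#m7 ends at 26, Dmaj7 ends at 32, A7 ends at 35, Gm7 ends at 38.
Beat 37 falls within Gm7.

Gm7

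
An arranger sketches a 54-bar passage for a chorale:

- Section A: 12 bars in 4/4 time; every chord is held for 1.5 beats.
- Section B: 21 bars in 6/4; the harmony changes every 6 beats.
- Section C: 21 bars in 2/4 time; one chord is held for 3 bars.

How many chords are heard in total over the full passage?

A has 48 beats and chords last 1.5 each, so 32 chords.
B has 126 beats and chords last 6 each, so 21 chords.
C has 42 beats and chords last 6 each, so 7 chords.
Total: 32 + 21 + 7 = 60.

60 chords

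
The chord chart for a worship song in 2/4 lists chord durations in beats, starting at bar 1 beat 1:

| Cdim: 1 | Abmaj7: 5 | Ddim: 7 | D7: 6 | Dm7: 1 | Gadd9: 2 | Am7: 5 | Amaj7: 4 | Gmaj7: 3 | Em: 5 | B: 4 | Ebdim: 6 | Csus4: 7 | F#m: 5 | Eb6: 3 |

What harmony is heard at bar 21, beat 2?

Beat 2 of bar 21 is beat (21−1)×2 + 2 = 42 overall.
Running totals: Cdim ends at 1, Abmaj7 ends at 6, Ddim ends at 13, D7 ends at 19, Dm7 ends at 20, Gadd9 ends at 22, Am7 ends at 27, Amaj7 ends at 31, Gmaj7 ends at 34, Em ends at 39, B ends at 43.
Beat 42 falls within B.

B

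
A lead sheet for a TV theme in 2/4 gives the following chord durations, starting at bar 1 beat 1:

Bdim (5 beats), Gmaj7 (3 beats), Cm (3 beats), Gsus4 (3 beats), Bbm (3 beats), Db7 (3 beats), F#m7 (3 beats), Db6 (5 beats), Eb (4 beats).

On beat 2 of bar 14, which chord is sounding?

Beat 2 of bar 14 is beat (14−1)×2 + 2 = 28 overall.
Running totals: Bdim ends at 5, Gmaj7 ends at 8, Cm ends at 11, Gsus4 ends at 14, Bbm ends at 17, Db7 ends at 20, F#m7 ends at 23, Db6 ends at 28.
Beat 28 falls within Db6.

Db6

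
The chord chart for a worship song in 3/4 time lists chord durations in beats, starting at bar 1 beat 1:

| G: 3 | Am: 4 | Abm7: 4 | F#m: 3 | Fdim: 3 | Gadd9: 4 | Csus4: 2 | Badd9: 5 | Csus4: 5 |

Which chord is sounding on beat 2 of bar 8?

Csus4

Beat 2 of bar 8 is beat (8−1)×3 + 2 = 23 overall.
Running totals: G ends at 3, Am ends at 7, Abm7 ends at 11, F#m ends at 14, Fdim ends at 17, Gadd9 ends at 21, Csus4 ends at 23.
Beat 23 falls within Csus4.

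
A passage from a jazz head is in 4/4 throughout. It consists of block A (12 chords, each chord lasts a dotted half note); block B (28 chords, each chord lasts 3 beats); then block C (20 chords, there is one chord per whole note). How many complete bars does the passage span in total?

50 bars

A: 12 × 3 = 36 beats = 9 bars.
B: 28 × 3 = 84 beats = 21 bars.
C: 20 × 4 = 80 beats = 20 bars.
Total: 9 + 21 + 20 = 50 bars.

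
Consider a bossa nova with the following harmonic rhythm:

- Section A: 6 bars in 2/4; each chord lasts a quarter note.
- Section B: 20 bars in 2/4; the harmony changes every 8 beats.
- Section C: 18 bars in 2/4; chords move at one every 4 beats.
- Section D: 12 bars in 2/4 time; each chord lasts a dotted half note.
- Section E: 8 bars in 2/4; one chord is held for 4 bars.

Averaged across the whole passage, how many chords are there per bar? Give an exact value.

A: 6 bars of 2 beats is 12 beats; at 1 beat each that's 12 chords.
B: 20 bars of 2 beats is 40 beats; at 8 beats each that's 5 chords.
C: 18 bars of 2 beats is 36 beats; at 4 beats each that's 9 chords.
D: 12 bars of 2 beats is 24 beats; at 3 beats each that's 8 chords.
E: 8 bars of 2 beats is 16 beats; at 8 beats each that's 2 chords.
Overall: 36 chords over 64 bars → 36/64 = 9/16 chords per bar.

9/16 chords per bar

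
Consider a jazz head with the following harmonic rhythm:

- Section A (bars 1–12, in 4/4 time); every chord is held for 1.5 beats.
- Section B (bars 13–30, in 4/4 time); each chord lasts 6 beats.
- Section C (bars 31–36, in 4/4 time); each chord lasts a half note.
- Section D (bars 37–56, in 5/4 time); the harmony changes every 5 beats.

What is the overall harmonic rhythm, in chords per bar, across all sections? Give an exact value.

A: 12 × 4 = 48 beats ÷ 1.5 = 32 chords.
B: 18 × 4 = 72 beats ÷ 6 = 12 chords.
C: 6 × 4 = 24 beats ÷ 2 = 12 chords.
D: 20 × 5 = 100 beats ÷ 5 = 20 chords.
Overall: 76 chords over 56 bars → 76/56 = 19/14 chords per bar.

19/14 chords per bar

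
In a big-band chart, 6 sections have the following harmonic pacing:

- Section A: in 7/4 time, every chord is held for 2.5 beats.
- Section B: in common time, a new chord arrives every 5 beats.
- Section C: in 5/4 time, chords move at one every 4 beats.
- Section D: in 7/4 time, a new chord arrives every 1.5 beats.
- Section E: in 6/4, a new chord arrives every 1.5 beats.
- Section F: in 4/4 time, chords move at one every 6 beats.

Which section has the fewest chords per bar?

A: 7 beats/bar ÷ 2.5 beats/chord = 2.8 chords/bar.
B: 4 beats/bar ÷ 5 beats/chord = 0.8 chords/bar.
C: 5 beats/bar ÷ 4 beats/chord = 1.25 chords/bar.
D: 7 beats/bar ÷ 1.5 beats/chord = 14/3 chords/bar.
E: 6 beats/bar ÷ 1.5 beats/chord = 4 chords/bar.
F: 4 beats/bar ÷ 6 beats/chord = 2/3 chords/bar.
Slowest is F at 2/3 chords/bar.

Section F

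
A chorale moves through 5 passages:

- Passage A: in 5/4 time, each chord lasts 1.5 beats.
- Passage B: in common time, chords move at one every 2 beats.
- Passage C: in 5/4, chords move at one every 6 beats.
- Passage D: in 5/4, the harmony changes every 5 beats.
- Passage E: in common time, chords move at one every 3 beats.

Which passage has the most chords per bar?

A: 5 beats/bar ÷ 1.5 beats/chord = 10/3 chords/bar.
B: 4 beats/bar ÷ 2 beats/chord = 2 chords/bar.
C: 5 beats/bar ÷ 6 beats/chord = 5/6 chords/bar.
D: 5 beats/bar ÷ 5 beats/chord = 1 chord/bar.
E: 4 beats/bar ÷ 3 beats/chord = 4/3 chords/bar.
Fastest is A at 10/3 chords/bar.

Passage A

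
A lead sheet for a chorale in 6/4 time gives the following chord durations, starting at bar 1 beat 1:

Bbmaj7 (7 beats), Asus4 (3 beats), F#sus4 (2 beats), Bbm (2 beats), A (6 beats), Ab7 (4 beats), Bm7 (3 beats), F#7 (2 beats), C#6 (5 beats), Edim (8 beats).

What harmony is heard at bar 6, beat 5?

Edim

Beat 5 of bar 6 is beat (6−1)×6 + 5 = 35 overall.
Running totals: Bbmaj7 ends at 7, Asus4 ends at 10, F#sus4 ends at 12, Bbm ends at 14, A ends at 20, Ab7 ends at 24, Bm7 ends at 27, F#7 ends at 29, C#6 ends at 34, Edim ends at 42.
Beat 35 falls within Edim.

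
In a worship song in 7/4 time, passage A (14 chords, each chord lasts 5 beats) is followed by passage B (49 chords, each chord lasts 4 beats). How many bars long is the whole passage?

A: 14 × 5 = 70 beats = 10 bars.
B: 49 × 4 = 196 beats = 28 bars.
Total: 10 + 28 = 38 bars.

38 bars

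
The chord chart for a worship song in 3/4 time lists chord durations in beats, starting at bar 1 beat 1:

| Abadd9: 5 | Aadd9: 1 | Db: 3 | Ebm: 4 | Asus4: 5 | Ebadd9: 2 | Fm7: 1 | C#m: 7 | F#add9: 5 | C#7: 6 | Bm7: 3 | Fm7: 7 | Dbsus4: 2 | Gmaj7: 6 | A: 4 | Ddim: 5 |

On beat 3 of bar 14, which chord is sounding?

Beat 3 of bar 14 is beat (14−1)×3 + 3 = 42 overall.
Running totals: Abadd9 ends at 5, Aadd9 ends at 6, Db ends at 9, Ebm ends at 13, Asus4 ends at 18, Ebadd9 ends at 20, Fm7 ends at 21, C#m ends at 28, F#add9 ends at 33, C#7 ends at 39, Bm7 ends at 42.
Beat 42 falls within Bm7.

Bm7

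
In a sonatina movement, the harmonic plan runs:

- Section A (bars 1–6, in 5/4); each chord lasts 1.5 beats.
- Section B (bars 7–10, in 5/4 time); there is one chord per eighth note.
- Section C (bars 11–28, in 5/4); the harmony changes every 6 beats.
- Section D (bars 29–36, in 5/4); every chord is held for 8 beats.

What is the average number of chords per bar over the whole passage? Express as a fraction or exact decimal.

20/9 chords per bar

A: 6 bars of 5 beats is 30 beats; at 1.5 beats each that's 20 chords.
B: 4 bars of 5 beats is 20 beats; at 0.5 beats each that's 40 chords.
C: 18 bars of 5 beats is 90 beats; at 6 beats each that's 15 chords.
D: 8 bars of 5 beats is 40 beats; at 8 beats each that's 5 chords.
Overall: 80 chords over 36 bars → 80/36 = 20/9 chords per bar.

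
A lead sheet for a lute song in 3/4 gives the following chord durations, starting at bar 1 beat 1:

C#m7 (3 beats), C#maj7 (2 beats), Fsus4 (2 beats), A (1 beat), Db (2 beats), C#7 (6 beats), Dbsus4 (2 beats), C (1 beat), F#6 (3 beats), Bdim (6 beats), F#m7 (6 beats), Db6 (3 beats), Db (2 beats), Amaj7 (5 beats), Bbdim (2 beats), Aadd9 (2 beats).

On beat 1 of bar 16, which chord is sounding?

Beat 1 of bar 16 is beat (16−1)×3 + 1 = 46 overall.
Running totals: C#m7 ends at 3, C#maj7 ends at 5, Fsus4 ends at 7, A ends at 8, Db ends at 10, C#7 ends at 16, Dbsus4 ends at 18, C ends at 19, F#6 ends at 22, Bdim ends at 28, F#m7 ends at 34, Db6 ends at 37, Db ends at 39, Amaj7 ends at 44, Bbdim ends at 46.
Beat 46 falls within Bbdim.

Bbdim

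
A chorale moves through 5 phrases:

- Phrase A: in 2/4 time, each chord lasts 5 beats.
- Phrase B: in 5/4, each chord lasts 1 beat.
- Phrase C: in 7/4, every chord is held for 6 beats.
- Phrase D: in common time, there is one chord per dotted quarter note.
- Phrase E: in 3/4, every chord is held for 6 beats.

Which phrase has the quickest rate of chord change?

A: 2 beats/bar ÷ 5 beats/chord = 0.4 chords/bar.
B: 5 beats/bar ÷ 1 beat/chord = 5 chords/bar.
C: 7 beats/bar ÷ 6 beats/chord = 7/6 chords/bar.
D: 4 beats/bar ÷ 1.5 beats/chord = 8/3 chords/bar.
E: 3 beats/bar ÷ 6 beats/chord = 0.5 chords/bar.
Fastest is B at 5 chords/bar.

Phrase B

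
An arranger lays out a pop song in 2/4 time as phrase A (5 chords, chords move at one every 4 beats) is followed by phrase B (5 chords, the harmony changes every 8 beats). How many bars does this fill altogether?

30 bars

A: 5 × 4 = 20 beats = 10 bars.
B: 5 × 8 = 40 beats = 20 bars.
Total: 10 + 20 = 30 bars.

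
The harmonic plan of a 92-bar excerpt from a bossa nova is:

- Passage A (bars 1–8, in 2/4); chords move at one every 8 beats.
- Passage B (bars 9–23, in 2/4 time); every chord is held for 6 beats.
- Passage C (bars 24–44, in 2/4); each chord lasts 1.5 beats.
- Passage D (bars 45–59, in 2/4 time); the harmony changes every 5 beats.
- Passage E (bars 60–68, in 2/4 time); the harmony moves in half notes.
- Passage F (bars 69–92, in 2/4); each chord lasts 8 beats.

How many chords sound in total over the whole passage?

56 chords

A: 8 bars × 2 beats = 16 beats; 8 beats/chord → 2 chords.
B: 15 bars × 2 beats = 30 beats; 6 beats/chord → 5 chords.
C: 21 bars × 2 beats = 42 beats; 1.5 beats/chord → 28 chords.
D: 15 bars × 2 beats = 30 beats; 5 beats/chord → 6 chords.
E: 9 bars × 2 beats = 18 beats; 2 beats/chord → 9 chords.
F: 24 bars × 2 beats = 48 beats; 8 beats/chord → 6 chords.
Total: 2 + 5 + 28 + 6 + 9 + 6 = 56.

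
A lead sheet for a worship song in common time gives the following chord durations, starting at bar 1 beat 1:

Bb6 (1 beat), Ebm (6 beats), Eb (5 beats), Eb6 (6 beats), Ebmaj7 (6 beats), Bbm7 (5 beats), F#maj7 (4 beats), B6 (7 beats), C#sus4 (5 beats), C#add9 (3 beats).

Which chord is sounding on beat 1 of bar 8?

Bbm7

Beat 1 of bar 8 is beat (8−1)×4 + 1 = 29 overall.
Running totals: Bb6 ends at 1, Ebm ends at 7, Eb ends at 12, Eb6 ends at 18, Ebmaj7 ends at 24, Bbm7 ends at 29.
Beat 29 falls within Bbm7.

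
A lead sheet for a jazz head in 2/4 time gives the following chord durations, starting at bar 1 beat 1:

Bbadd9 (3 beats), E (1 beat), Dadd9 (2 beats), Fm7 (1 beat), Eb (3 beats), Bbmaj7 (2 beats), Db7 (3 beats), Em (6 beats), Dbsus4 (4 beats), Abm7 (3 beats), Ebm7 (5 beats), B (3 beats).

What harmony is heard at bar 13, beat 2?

Beat 2 of bar 13 is beat (13−1)×2 + 2 = 26 overall.
Running totals: Bbadd9 ends at 3, E ends at 4, Dadd9 ends at 6, Fm7 ends at 7, Eb ends at 10, Bbmaj7 ends at 12, Db7 ends at 15, Em ends at 21, Dbsus4 ends at 25, Abm7 ends at 28.
Beat 26 falls within Abm7.

Abm7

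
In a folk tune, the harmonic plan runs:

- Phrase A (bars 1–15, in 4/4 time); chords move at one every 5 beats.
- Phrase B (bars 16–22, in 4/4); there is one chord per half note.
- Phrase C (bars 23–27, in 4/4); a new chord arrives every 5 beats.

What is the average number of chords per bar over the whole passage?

10/9 chords per bar

A: 15 × 4 = 60 beats ÷ 5 = 12 chords.
B: 7 × 4 = 28 beats ÷ 2 = 14 chords.
C: 5 × 4 = 20 beats ÷ 5 = 4 chords.
Overall: 30 chords over 27 bars → 30/27 = 10/9 chords per bar.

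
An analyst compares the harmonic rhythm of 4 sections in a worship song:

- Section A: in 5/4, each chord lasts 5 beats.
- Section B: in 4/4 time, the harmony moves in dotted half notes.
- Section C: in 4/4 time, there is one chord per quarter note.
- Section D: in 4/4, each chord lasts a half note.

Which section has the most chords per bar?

A: 5/5 = 1 chord/bar.
B: 4/3 = 4/3 chords/bar.
C: 4/1 = 4 chords/bar.
D: 4/2 = 2 chords/bar.
Fastest is C at 4 chords/bar.

Section C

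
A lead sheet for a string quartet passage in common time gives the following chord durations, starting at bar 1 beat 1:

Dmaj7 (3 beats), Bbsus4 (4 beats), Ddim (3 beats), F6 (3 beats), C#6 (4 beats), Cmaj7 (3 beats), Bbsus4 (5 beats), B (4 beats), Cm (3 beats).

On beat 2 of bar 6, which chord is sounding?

Bbsus4

Beat 2 of bar 6 is beat (6−1)×4 + 2 = 22 overall.
Running totals: Dmaj7 ends at 3, Bbsus4 ends at 7, Ddim ends at 10, F6 ends at 13, C#6 ends at 17, Cmaj7 ends at 20, Bbsus4 ends at 25.
Beat 22 falls within Bbsus4.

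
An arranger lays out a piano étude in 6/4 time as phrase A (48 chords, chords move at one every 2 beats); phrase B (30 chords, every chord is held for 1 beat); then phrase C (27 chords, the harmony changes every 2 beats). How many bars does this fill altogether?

30 bars

A: 48 × 2 = 96 beats = 16 bars.
B: 30 × 1 = 30 beats = 5 bars.
C: 27 × 2 = 54 beats = 9 bars.
Total: 16 + 5 + 9 = 30 bars.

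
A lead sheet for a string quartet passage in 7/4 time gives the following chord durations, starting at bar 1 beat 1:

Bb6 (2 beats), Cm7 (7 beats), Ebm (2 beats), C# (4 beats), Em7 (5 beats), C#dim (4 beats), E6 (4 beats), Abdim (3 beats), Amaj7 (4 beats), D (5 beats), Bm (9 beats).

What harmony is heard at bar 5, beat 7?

Beat 7 of bar 5 is beat (5−1)×7 + 7 = 35 overall.
Running totals: Bb6 ends at 2, Cm7 ends at 9, Ebm ends at 11, C# ends at 15, Em7 ends at 20, C#dim ends at 24, E6 ends at 28, Abdim ends at 31, Amaj7 ends at 35.
Beat 35 falls within Amaj7.

Amaj7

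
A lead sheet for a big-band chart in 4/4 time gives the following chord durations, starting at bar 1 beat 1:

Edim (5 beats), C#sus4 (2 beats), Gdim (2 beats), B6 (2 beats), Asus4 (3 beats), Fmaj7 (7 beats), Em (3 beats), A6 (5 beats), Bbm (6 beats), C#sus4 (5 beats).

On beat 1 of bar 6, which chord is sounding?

Fmaj7

Beat 1 of bar 6 is beat (6−1)×4 + 1 = 21 overall.
Running totals: Edim ends at 5, C#sus4 ends at 7, Gdim ends at 9, B6 ends at 11, Asus4 ends at 14, Fmaj7 ends at 21.
Beat 21 falls within Fmaj7.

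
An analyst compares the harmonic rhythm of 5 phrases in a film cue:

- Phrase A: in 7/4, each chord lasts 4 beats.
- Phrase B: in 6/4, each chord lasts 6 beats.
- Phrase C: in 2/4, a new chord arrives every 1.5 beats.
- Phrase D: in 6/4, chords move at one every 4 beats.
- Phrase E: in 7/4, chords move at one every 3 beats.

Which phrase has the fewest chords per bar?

A: each chord is 4 beats in 7/4, so 1.75 per bar.
B: each chord is 6 beats in 6/4, so 1 per bar.
C: each chord is 1.5 beats in 2/4, so 4/3 per bar.
D: each chord is 4 beats in 6/4, so 1.5 per bar.
E: each chord is 3 beats in 7/4, so 7/3 per bar.
Slowest is B at 1 chords/bar.

Phrase B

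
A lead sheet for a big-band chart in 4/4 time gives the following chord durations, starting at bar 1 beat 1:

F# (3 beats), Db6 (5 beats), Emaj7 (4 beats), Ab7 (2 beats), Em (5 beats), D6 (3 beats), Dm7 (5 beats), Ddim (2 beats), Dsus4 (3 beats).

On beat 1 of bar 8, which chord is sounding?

Ddim

Beat 1 of bar 8 is beat (8−1)×4 + 1 = 29 overall.
Running totals: F# ends at 3, Db6 ends at 8, Emaj7 ends at 12, Ab7 ends at 14, Em ends at 19, D6 ends at 22, Dm7 ends at 27, Ddim ends at 29.
Beat 29 falls within Ddim.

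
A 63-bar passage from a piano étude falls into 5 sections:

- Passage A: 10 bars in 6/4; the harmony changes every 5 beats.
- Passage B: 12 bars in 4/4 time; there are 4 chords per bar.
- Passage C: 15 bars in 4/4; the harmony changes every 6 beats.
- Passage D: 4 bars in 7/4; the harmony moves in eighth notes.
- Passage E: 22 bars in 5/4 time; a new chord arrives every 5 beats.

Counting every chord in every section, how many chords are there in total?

A has 60 beats and chords last 5 each, so 12 chords.
B has 48 beats and chords last 1 each, so 48 chords.
C has 60 beats and chords last 6 each, so 10 chords.
D has 28 beats and chords last 0.5 each, so 56 chords.
E has 110 beats and chords last 5 each, so 22 chords.
Total: 12 + 48 + 10 + 56 + 22 = 148.

148 chords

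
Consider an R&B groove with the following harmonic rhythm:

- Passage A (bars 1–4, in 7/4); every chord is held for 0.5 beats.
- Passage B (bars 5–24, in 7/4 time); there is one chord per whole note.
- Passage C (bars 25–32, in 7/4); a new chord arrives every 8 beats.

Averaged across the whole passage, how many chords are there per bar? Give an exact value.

A: 4 bars of 7 beats is 28 beats; at 0.5 beats each that's 56 chords.
B: 20 bars of 7 beats is 140 beats; at 4 beats each that's 35 chords.
C: 8 bars of 7 beats is 56 beats; at 8 beats each that's 7 chords.
Overall: 98 chords over 32 bars → 98/32 = 49/16 chords per bar.

49/16 chords per bar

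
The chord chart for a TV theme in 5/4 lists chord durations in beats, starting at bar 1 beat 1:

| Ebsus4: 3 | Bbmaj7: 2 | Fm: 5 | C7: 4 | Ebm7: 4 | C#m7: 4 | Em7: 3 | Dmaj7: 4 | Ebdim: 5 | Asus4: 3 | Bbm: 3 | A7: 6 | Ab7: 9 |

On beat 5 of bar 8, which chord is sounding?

Bbm

Beat 5 of bar 8 is beat (8−1)×5 + 5 = 40 overall.
Running totals: Ebsus4 ends at 3, Bbmaj7 ends at 5, Fm ends at 10, C7 ends at 14, Ebm7 ends at 18, C#m7 ends at 22, Em7 ends at 25, Dmaj7 ends at 29, Ebdim ends at 34, Asus4 ends at 37, Bbm ends at 40.
Beat 40 falls within Bbm.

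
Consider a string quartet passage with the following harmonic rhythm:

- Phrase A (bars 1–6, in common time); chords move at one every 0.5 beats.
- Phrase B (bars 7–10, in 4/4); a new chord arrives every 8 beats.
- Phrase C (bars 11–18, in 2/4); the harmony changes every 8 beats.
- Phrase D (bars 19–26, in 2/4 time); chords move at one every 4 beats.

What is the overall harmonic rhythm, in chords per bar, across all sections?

28/13 chords per bar

A: 6 × 4 = 24 beats ÷ 0.5 = 48 chords.
B: 4 × 4 = 16 beats ÷ 8 = 2 chords.
C: 8 × 2 = 16 beats ÷ 8 = 2 chords.
D: 8 × 2 = 16 beats ÷ 4 = 4 chords.
Overall: 56 chords over 26 bars → 56/26 = 28/13 chords per bar.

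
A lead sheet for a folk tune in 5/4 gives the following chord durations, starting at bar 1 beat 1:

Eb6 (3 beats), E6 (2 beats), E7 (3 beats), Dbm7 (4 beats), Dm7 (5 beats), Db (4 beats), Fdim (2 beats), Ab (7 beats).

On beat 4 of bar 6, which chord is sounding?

Ab

Beat 4 of bar 6 is beat (6−1)×5 + 4 = 29 overall.
Running totals: Eb6 ends at 3, E6 ends at 5, E7 ends at 8, Dbm7 ends at 12, Dm7 ends at 17, Db ends at 21, Fdim ends at 23, Ab ends at 30.
Beat 29 falls within Ab.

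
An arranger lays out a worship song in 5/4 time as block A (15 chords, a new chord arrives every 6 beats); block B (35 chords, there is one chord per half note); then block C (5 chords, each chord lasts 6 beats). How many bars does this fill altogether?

A: 15 × 6 = 90 beats = 18 bars.
B: 35 × 2 = 70 beats = 14 bars.
C: 5 × 6 = 30 beats = 6 bars.
Total: 18 + 14 + 6 = 38 bars.

38 bars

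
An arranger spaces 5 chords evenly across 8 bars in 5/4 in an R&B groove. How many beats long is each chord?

8 beats

8 bars × 5 beats/bar = 40 beats total.
40 beats ÷ 5 chords = 8 beats per chord.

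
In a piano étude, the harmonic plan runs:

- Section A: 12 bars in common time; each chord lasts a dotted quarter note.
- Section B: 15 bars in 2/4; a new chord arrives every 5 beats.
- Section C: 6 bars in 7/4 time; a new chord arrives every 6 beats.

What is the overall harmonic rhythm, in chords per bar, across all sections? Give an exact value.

15/11 chords per bar

A: 12 × 4 = 48 beats ÷ 1.5 = 32 chords.
B: 15 × 2 = 30 beats ÷ 5 = 6 chords.
C: 6 × 7 = 42 beats ÷ 6 = 7 chords.
Overall: 45 chords over 33 bars → 45/33 = 15/11 chords per bar.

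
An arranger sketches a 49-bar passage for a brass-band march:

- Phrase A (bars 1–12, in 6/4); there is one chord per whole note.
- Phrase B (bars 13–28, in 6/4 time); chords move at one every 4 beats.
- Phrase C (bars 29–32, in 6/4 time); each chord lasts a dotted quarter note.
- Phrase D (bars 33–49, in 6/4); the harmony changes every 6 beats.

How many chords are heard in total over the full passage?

75 chords

A: 12 bars × 6 beats = 72 beats; 4 beats/chord → 18 chords.
B: 16 bars × 6 beats = 96 beats; 4 beats/chord → 24 chords.
C: 4 bars × 6 beats = 24 beats; 1.5 beats/chord → 16 chords.
D: 17 bars × 6 beats = 102 beats; 6 beats/chord → 17 chords.
Total: 18 + 24 + 16 + 17 = 75.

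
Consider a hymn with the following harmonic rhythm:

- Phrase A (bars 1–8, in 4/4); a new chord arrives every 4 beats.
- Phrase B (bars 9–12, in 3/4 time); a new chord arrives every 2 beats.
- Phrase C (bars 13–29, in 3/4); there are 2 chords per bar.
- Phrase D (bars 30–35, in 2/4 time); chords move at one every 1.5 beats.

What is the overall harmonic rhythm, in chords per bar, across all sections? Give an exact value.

1.6 chords per bar

A: 8 × 4 = 32 beats ÷ 4 = 8 chords.
B: 4 × 3 = 12 beats ÷ 2 = 6 chords.
C: 17 × 3 = 51 beats ÷ 1.5 = 34 chords.
D: 6 × 2 = 12 beats ÷ 1.5 = 8 chords.
Overall: 56 chords over 35 bars → 56/35 = 1.6 chords per bar.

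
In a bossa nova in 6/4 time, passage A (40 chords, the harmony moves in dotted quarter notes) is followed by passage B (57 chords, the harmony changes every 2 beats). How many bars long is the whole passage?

29 bars

A: 40 × 1.5 = 60 beats = 10 bars.
B: 57 × 2 = 114 beats = 19 bars.
Total: 10 + 19 = 29 bars.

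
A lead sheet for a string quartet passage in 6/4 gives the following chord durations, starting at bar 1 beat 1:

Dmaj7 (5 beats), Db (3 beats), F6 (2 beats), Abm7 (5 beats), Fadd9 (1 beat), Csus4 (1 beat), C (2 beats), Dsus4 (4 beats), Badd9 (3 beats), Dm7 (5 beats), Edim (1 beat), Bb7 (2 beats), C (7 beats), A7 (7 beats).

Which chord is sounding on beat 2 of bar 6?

Beat 2 of bar 6 is beat (6−1)×6 + 2 = 32 overall.
Running totals: Dmaj7 ends at 5, Db ends at 8, F6 ends at 10, Abm7 ends at 15, Fadd9 ends at 16, Csus4 ends at 17, C ends at 19, Dsus4 ends at 23, Badd9 ends at 26, Dm7 ends at 31, Edim ends at 32.
Beat 32 falls within Edim.

Edim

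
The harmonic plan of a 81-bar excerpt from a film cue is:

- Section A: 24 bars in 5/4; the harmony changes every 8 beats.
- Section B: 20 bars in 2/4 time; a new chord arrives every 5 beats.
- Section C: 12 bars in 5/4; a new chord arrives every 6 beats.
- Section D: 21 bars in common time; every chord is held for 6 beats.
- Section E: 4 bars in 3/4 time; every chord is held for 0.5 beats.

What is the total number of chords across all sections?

A has 120 beats and chords last 8 each, so 15 chords.
B has 40 beats and chords last 5 each, so 8 chords.
C has 60 beats and chords last 6 each, so 10 chords.
D has 84 beats and chords last 6 each, so 14 chords.
E has 12 beats and chords last 0.5 each, so 24 chords.
Total: 15 + 8 + 10 + 14 + 24 = 71.

71 chords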